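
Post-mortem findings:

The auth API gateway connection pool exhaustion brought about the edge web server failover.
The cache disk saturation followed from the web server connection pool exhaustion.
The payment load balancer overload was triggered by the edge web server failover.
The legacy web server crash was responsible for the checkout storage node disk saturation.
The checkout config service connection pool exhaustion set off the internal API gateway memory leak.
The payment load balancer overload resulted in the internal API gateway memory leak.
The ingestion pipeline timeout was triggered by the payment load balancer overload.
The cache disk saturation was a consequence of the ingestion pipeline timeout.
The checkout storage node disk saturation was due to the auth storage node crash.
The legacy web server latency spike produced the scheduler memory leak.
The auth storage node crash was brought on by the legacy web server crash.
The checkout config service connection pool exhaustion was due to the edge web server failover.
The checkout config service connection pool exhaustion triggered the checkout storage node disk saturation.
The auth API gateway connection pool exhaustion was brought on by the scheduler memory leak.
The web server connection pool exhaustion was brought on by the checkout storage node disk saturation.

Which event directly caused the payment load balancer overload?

the edge web server failover

Upstream contributors include the legacy web server latency spike, the scheduler memory leak, the auth API gateway connection pool exhaustion, but only the edge web server failover feeds directly into the payment load balancer overload.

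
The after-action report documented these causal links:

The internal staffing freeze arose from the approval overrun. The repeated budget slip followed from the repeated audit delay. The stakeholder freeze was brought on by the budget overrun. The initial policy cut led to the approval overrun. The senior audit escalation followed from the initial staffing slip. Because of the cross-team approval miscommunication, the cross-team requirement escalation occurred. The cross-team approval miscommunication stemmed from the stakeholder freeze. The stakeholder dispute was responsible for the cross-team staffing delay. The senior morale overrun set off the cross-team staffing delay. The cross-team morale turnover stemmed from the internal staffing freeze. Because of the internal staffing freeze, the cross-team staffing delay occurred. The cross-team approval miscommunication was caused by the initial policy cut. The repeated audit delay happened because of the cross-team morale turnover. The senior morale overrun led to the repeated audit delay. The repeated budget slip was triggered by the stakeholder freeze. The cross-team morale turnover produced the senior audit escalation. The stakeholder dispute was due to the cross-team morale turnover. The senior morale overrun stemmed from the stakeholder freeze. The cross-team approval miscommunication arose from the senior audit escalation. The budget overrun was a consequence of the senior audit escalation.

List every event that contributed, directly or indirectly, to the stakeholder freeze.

the approval overrun, the budget overrun, the cross-team morale turnover, the initial policy cut, the initial staffing slip, the internal staffing freeze, the senior audit escalation

Immediate cause of the stakeholder freeze: the budget overrun.
Further upstream: the initial policy cut, the approval overrun, the internal staffing freeze, the cross-team morale turnover, the initial staffing slip, the senior audit escalation.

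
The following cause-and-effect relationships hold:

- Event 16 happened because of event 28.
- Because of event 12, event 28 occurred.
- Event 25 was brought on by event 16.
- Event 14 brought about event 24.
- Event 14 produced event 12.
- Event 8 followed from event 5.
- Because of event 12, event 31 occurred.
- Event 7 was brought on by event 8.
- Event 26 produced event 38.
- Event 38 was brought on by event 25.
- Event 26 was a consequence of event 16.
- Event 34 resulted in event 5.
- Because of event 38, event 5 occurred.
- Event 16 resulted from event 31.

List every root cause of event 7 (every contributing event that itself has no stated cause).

event 14, event 34

Tracing upstream from event 7: event 7 ← event 8 ← event 5 ← event 38 ← event 25 ← event 16 ← event 31 ← event 12 ← event 14.
A separate upstream branch: event 7 ← event 8 ← event 5 ← event 34.
Each of those chain origins has no stated cause.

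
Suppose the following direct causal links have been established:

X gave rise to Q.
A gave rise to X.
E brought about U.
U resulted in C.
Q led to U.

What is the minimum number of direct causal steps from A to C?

Shortest chain: A → X → Q → U → C.

4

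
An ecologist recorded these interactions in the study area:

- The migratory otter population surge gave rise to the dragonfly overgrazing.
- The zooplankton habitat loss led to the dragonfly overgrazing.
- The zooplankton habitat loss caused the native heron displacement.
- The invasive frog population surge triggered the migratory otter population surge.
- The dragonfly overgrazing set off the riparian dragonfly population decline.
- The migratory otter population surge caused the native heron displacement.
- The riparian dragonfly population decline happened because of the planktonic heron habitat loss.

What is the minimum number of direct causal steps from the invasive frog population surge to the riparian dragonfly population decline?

Shortest chain: the invasive frog population surge → the migratory otter population surge → the dragonfly overgrazing → the riparian dragonfly population decline.

3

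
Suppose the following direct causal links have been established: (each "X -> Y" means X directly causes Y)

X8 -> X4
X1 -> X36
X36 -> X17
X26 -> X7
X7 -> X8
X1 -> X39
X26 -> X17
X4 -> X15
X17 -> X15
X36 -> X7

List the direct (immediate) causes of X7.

Upstream contributors include X1, but only X26, X36 feed directly into X7.

X26, X36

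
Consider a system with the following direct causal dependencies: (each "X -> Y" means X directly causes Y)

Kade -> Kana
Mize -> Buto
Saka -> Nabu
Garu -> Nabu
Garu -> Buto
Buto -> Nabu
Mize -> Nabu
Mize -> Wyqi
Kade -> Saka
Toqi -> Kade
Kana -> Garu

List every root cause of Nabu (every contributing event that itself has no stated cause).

Tracing upstream from Nabu: Nabu ← Saka ← Kade ← Toqi.
A separate upstream branch: Nabu ← Mize.
Each of those chain origins has no stated cause.

Mize, Toqi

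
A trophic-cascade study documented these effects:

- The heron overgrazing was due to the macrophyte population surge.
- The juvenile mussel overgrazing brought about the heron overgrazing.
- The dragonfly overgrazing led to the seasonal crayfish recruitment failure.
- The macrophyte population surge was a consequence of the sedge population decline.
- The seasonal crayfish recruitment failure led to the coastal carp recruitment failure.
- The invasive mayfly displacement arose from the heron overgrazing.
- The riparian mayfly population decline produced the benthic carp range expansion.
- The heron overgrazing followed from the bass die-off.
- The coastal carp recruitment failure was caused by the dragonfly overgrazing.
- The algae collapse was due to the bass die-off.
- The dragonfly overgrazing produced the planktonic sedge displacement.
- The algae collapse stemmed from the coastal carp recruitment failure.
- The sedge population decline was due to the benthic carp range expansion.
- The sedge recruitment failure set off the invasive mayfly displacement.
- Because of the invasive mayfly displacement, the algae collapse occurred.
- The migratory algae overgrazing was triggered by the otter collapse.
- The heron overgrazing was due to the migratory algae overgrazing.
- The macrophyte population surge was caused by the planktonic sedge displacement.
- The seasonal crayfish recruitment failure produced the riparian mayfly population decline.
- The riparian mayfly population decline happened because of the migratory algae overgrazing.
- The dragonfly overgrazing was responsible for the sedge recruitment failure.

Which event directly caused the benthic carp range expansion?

Upstream contributors include the dragonfly overgrazing, the otter collapse, the seasonal crayfish recruitment failure, the migratory algae overgrazing, but only the riparian mayfly population decline feeds directly into the benthic carp range expansion.

the riparian mayfly population decline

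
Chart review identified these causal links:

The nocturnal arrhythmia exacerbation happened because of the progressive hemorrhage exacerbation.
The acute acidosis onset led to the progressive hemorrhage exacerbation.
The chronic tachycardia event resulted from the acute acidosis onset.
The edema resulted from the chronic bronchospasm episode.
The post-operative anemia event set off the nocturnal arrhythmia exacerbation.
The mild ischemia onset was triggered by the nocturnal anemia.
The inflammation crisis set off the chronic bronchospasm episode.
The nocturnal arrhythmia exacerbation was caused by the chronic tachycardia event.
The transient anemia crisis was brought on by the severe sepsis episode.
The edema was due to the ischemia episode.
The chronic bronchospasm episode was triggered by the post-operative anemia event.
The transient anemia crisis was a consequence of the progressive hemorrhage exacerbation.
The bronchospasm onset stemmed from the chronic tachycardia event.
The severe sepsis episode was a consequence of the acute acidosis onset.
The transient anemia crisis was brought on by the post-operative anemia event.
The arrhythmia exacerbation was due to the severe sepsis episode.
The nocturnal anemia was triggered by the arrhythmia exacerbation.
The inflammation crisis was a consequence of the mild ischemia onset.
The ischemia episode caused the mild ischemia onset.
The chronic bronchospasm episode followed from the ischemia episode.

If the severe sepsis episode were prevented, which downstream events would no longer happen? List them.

Downstream of the severe sepsis episode: the arrhythmia exacerbation, the nocturnal anemia, the transient anemia crisis, the mild ischemia onset, the inflammation crisis, the chronic bronchospasm episode, the edema.
Of those, still caused via another path: the transient anemia crisis, the mild ischemia onset, the inflammation crisis, the chronic bronchospasm episode, the edema.
The remainder have no surviving cause.

the arrhythmia exacerbation, the nocturnal anemia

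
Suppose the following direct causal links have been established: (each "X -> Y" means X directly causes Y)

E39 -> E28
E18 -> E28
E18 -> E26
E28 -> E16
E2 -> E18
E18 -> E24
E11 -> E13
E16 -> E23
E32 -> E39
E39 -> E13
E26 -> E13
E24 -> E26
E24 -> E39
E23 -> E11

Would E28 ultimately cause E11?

There is a causal chain: E28 → E16 → E23 → E11.

Yes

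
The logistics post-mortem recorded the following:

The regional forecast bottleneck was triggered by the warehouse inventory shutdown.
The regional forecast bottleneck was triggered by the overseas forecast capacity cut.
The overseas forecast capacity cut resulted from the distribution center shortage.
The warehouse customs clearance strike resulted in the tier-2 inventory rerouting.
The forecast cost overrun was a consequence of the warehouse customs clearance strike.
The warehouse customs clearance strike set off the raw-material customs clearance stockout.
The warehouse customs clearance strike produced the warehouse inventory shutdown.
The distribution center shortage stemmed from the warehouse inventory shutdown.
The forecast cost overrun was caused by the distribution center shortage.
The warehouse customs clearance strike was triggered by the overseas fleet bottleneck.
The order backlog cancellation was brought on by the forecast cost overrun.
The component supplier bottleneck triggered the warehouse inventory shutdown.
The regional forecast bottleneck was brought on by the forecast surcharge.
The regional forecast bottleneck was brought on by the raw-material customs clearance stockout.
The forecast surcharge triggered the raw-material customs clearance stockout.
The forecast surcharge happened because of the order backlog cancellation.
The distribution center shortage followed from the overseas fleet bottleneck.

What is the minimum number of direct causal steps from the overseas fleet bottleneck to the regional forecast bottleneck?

3

Shortest chain: the overseas fleet bottleneck → the warehouse customs clearance strike → the warehouse inventory shutdown → the regional forecast bottleneck.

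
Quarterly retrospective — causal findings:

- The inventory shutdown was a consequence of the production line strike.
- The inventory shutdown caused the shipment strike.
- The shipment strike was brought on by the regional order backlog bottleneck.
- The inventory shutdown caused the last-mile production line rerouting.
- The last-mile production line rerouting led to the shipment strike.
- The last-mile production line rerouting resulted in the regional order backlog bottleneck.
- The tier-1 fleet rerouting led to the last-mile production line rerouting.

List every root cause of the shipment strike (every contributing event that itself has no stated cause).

Tracing upstream from the shipment strike: the shipment strike ← the inventory shutdown ← the production line strike.
A separate upstream branch: the shipment strike ← the last-mile production line rerouting ← the tier-1 fleet rerouting.
Each of those chain origins has no stated cause.

the production line strike, the tier-1 fleet rerouting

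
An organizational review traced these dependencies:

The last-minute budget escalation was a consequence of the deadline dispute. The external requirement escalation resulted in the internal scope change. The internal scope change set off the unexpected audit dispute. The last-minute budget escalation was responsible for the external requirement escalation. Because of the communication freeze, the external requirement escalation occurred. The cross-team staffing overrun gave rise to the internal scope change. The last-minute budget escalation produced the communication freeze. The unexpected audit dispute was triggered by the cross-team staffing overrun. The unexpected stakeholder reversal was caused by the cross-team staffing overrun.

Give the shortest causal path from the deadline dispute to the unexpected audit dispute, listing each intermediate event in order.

the deadline dispute → the last-minute budget escalation → the external requirement escalation → the internal scope change → the unexpected audit dispute

the deadline dispute → the last-minute budget escalation
the last-minute budget escalation → the external requirement escalation
the external requirement escalation → the internal scope change
the internal scope change → the unexpected audit dispute
Length: 4 steps.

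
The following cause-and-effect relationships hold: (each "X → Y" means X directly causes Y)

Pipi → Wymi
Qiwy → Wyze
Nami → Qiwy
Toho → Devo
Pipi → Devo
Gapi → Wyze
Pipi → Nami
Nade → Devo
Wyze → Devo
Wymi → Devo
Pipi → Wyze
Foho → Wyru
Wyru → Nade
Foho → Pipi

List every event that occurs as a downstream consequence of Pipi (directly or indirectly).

Direct effects: Nami, Wyze, Wymi, Devo.
2 steps out: Qiwy.
Not reachable from it: Foho, Wyru, Gapi, Toho, Nade.

Devo, Nami, Qiwy, Wymi, Wyze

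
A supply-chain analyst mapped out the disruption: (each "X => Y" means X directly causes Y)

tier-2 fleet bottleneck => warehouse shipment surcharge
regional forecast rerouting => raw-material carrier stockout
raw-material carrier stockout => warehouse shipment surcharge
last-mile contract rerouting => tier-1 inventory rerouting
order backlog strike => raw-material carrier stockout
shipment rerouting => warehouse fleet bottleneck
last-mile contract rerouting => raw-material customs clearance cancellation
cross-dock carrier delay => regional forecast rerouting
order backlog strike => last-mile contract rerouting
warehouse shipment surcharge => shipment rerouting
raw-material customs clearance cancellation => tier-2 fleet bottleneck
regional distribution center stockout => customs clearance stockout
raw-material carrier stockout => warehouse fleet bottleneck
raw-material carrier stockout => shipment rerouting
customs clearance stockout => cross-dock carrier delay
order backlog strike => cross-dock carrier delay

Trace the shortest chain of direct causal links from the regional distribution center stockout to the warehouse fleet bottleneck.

the regional distribution center stockout → the customs clearance stockout → the cross-dock carrier delay → the regional forecast rerouting → the raw-material carrier stockout → the warehouse fleet bottleneck

the regional distribution center stockout → the customs clearance stockout
the customs clearance stockout → the cross-dock carrier delay
the cross-dock carrier delay → the regional forecast rerouting
the regional forecast rerouting → the raw-material carrier stockout
the raw-material carrier stockout → the warehouse fleet bottleneck
Length: 5 steps.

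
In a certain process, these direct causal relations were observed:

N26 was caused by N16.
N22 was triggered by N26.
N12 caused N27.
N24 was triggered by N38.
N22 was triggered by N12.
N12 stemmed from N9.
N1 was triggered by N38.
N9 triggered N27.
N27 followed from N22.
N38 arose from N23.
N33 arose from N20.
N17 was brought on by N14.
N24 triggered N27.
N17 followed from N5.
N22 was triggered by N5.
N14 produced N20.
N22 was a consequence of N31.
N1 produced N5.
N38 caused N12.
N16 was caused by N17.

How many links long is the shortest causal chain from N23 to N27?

Shortest chain: N23 → N38 → N12 → N27.

3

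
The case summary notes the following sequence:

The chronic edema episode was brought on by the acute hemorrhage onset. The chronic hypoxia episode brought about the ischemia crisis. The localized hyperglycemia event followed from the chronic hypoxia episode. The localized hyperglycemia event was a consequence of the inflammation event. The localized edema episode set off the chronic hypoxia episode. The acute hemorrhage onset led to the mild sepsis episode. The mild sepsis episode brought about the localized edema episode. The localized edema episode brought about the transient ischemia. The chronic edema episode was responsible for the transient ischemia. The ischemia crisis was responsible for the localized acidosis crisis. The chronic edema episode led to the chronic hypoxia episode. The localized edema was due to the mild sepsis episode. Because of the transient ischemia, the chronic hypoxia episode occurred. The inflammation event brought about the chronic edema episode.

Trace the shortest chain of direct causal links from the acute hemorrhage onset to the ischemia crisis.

the acute hemorrhage onset → the chronic edema episode
the chronic edema episode → the chronic hypoxia episode
the chronic hypoxia episode → the ischemia crisis
Length: 3 steps.

the acute hemorrhage onset → the chronic edema episode → the chronic hypoxia episode → the ischemia crisis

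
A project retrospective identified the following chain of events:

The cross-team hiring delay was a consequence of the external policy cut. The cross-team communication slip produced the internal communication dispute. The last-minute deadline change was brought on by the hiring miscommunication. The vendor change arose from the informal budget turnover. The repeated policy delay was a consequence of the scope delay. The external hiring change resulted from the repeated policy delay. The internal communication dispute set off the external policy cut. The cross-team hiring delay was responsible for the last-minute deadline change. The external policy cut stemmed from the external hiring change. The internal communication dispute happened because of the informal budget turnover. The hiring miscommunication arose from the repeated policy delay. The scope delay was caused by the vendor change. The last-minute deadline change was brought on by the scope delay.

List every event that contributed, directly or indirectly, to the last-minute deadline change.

the cross-team communication slip, the cross-team hiring delay, the external hiring change, the external policy cut, the hiring miscommunication, the informal budget turnover, the internal communication dispute, the repeated policy delay, the scope delay, the vendor change

Immediate causes of the last-minute deadline change: the scope delay, the cross-team hiring delay, the hiring miscommunication.
Further upstream: the informal budget turnover, the vendor change, the internal communication dispute, the repeated policy delay, the external hiring change, the external policy cut, the cross-team communication slip.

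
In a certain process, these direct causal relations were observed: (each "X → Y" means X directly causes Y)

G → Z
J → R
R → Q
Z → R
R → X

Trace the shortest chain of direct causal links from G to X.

G → Z → R → X

G → Z
Z → R
R → X
Length: 3 steps.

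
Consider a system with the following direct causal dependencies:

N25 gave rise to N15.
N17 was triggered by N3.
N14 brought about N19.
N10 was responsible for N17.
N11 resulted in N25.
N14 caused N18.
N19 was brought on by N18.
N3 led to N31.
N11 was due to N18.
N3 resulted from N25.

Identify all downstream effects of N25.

N15, N17, N3, N31

Direct effects: N15, N3.
2 steps out: N31, N17.
Not reachable from it: N14, N18, N19, N11, N10.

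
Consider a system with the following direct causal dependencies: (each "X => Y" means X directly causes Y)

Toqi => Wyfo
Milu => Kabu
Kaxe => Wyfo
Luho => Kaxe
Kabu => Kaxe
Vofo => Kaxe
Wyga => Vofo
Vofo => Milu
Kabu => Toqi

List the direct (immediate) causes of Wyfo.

Upstream contributors include Wyga, Vofo, Milu, Kabu, Luho, but only Kaxe, Toqi feed directly into Wyfo.

Kaxe, Toqi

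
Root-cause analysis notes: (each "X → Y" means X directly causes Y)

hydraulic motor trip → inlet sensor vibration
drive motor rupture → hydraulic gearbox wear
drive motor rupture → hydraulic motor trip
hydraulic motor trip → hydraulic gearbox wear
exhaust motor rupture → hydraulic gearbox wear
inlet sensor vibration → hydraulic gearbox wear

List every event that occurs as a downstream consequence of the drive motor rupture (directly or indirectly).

Direct effects: the hydraulic motor trip, the hydraulic gearbox wear.
2 steps out: the inlet sensor vibration.
Not reachable from it: the exhaust motor rupture.

the hydraulic gearbox wear, the hydraulic motor trip, the inlet sensor vibration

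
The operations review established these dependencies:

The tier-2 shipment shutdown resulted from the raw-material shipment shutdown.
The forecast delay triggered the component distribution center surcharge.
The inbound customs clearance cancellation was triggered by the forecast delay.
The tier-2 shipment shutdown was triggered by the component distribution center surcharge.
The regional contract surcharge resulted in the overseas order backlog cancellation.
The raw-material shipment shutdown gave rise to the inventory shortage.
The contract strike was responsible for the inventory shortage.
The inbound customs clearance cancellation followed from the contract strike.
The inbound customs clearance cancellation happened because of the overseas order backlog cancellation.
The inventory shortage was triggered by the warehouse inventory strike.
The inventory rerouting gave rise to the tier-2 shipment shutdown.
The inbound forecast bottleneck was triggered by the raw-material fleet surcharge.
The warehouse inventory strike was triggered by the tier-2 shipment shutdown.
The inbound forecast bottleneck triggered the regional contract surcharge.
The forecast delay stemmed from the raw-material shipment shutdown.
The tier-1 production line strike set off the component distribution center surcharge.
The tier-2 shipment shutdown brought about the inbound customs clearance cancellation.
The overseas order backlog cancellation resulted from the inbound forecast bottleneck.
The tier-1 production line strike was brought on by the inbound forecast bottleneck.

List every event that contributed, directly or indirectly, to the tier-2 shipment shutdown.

Immediate causes of the tier-2 shipment shutdown: the raw-material shipment shutdown, the inventory rerouting, the component distribution center surcharge.
Further upstream: the raw-material fleet surcharge, the inbound forecast bottleneck, the tier-1 production line strike, the forecast delay.

the component distribution center surcharge, the forecast delay, the inbound forecast bottleneck, the inventory rerouting, the raw-material fleet surcharge, the raw-material shipment shutdown, the tier-1 production line strike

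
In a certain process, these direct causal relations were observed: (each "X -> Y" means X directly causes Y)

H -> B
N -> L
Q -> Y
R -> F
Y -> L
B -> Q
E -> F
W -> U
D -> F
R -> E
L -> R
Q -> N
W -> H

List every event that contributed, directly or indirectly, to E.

B, H, L, N, Q, R, W, Y

Immediate cause of E: R.
Further upstream: W, H, B, Q, Y, N, L.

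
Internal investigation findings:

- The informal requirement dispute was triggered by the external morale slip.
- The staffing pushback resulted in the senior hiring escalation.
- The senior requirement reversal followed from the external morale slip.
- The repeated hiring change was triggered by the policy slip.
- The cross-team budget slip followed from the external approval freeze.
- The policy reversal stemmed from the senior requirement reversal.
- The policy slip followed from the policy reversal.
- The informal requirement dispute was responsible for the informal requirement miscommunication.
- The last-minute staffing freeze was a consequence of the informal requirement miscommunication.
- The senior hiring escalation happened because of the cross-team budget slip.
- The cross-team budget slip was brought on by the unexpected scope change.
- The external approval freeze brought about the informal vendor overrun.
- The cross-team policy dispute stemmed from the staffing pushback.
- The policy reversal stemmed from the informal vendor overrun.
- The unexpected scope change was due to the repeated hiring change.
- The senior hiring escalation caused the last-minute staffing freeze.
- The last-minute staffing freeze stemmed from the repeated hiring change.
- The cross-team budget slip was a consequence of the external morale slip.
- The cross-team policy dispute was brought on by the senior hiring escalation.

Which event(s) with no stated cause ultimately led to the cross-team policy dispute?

Tracing upstream from the cross-team policy dispute: the cross-team policy dispute ← the senior hiring escalation ← the cross-team budget slip ← the external approval freeze.
A separate upstream branch: the cross-team policy dispute ← the senior hiring escalation ← the cross-team budget slip ← the external morale slip.
A separate upstream branch: the cross-team policy dispute ← the staffing pushback.
Each of those chain origins has no stated cause.

the external approval freeze, the external morale slip, the staffing pushback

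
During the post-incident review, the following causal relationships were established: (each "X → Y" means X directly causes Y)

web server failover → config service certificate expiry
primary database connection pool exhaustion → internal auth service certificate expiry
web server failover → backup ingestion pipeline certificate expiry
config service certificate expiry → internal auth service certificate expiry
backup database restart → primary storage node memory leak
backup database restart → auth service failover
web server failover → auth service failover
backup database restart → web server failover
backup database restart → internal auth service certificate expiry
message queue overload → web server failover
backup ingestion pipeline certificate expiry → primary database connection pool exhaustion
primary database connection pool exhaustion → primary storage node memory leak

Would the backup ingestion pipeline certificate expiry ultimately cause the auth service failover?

No

The backup ingestion pipeline certificate expiry leads to the primary database connection pool exhaustion, the internal auth service certificate expiry, the primary storage node memory leak; the auth service failover is not among them.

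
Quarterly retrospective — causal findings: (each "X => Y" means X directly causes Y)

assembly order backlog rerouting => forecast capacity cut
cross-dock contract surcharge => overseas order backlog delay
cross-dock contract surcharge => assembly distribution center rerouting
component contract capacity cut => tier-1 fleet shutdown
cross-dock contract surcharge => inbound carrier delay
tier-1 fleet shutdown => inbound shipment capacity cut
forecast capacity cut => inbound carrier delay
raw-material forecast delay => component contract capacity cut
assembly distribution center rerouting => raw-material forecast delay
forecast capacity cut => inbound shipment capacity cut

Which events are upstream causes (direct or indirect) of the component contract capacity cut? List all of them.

the assembly distribution center rerouting, the cross-dock contract surcharge, the raw-material forecast delay

Immediate cause of the component contract capacity cut: the raw-material forecast delay.
Further upstream: the cross-dock contract surcharge, the assembly distribution center rerouting.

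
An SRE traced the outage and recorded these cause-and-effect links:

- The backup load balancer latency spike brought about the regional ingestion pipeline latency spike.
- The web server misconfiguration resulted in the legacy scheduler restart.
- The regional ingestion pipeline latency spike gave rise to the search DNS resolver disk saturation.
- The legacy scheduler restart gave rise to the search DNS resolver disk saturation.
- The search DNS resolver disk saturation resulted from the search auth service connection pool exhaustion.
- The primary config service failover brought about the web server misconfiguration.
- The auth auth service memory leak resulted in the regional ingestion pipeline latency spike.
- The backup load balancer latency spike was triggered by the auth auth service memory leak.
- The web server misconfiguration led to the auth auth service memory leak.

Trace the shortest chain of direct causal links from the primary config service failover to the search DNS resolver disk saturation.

the primary config service failover → the web server misconfiguration
the web server misconfiguration → the legacy scheduler restart
the legacy scheduler restart → the search DNS resolver disk saturation
Length: 3 steps.

the primary config service failover → the web server misconfiguration → the legacy scheduler restart → the search DNS resolver disk saturation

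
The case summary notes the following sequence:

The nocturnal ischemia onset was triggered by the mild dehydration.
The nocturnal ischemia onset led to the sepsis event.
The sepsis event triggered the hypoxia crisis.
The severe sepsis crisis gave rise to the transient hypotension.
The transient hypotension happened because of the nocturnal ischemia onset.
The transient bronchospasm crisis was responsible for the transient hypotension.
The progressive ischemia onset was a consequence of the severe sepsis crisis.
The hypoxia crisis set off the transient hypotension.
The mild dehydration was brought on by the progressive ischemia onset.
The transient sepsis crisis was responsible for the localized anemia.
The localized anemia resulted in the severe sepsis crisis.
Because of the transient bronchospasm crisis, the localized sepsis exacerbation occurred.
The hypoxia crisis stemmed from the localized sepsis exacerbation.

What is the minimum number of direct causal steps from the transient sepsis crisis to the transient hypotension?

3

Shortest chain: the transient sepsis crisis → the localized anemia → the severe sepsis crisis → the transient hypotension.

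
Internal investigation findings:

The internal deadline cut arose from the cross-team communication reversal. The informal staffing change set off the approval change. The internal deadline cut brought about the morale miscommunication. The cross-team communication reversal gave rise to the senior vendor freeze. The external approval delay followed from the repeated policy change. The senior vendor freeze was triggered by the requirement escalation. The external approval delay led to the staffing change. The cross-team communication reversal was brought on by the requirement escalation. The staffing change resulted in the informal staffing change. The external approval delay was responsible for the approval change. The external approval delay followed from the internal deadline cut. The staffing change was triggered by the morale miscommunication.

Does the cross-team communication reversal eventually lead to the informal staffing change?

There is a causal chain: the cross-team communication reversal → the internal deadline cut → the external approval delay → the staffing change → the informal staffing change.

Yes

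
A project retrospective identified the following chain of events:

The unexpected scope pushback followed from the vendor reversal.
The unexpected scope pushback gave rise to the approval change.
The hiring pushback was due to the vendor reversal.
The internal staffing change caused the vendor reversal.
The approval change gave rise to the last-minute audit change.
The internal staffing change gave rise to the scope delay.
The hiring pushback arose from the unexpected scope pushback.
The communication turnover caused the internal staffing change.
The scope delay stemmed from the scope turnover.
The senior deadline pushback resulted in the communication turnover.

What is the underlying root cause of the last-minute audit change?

the senior deadline pushback

Tracing upstream from the last-minute audit change: the last-minute audit change ← the approval change ← the unexpected scope pushback ← the vendor reversal ← the internal staffing change ← the communication turnover ← the senior deadline pushback.
The senior deadline pushback has no stated cause, so it is the root.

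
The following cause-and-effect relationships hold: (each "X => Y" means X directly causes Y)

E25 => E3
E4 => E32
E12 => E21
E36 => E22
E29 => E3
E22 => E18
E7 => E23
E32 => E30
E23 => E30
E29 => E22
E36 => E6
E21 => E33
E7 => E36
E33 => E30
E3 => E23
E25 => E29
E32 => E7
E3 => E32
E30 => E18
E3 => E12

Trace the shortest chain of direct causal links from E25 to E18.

E25 → E29
E29 → E22
E22 → E18
Length: 3 steps.

E25 → E29 → E22 → E18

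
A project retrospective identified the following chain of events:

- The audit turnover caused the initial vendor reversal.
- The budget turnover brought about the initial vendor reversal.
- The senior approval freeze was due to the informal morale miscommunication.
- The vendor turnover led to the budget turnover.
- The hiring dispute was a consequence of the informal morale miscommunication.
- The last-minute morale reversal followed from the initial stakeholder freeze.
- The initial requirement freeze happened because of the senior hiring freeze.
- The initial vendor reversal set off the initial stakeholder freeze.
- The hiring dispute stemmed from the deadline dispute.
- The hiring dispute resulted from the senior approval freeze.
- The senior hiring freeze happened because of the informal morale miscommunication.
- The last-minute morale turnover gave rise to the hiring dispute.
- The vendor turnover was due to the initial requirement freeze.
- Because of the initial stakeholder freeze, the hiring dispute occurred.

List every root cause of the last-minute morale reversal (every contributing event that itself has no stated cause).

Tracing upstream from the last-minute morale reversal: the last-minute morale reversal ← the initial stakeholder freeze ← the initial vendor reversal ← the budget turnover ← the vendor turnover ← the initial requirement freeze ← the senior hiring freeze ← the informal morale miscommunication.
A separate upstream branch: the last-minute morale reversal ← the initial stakeholder freeze ← the initial vendor reversal ← the audit turnover.
Each of those chain origins has no stated cause.

the audit turnover, the informal morale miscommunication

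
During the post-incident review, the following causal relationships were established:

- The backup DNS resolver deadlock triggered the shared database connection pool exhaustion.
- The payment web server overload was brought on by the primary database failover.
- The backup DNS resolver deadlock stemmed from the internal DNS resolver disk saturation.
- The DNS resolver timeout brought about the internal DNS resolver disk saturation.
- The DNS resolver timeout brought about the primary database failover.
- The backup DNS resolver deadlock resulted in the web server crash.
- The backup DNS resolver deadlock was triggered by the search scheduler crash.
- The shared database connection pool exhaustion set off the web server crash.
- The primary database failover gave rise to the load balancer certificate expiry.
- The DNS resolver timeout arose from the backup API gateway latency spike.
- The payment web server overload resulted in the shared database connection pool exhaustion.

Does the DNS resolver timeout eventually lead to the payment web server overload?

There is a causal chain: the DNS resolver timeout → the primary database failover → the payment web server overload.

Yes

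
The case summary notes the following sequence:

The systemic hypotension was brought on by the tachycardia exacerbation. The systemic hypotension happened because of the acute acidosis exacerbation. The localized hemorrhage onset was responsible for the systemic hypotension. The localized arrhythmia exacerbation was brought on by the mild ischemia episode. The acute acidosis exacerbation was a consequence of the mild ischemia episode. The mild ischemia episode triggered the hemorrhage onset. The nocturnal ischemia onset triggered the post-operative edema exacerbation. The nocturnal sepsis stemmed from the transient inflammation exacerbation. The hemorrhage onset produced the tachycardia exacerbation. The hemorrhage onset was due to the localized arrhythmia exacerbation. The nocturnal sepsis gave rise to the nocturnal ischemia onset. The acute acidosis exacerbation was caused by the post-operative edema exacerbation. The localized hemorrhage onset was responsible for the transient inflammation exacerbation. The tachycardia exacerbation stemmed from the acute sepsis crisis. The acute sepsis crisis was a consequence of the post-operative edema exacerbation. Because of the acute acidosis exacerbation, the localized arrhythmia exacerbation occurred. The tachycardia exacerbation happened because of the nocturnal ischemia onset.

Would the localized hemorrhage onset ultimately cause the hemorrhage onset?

Yes

There is a causal chain: the localized hemorrhage onset → the transient inflammation exacerbation → the nocturnal sepsis → the nocturnal ischemia onset → the post-operative edema exacerbation → the acute acidosis exacerbation → the localized arrhythmia exacerbation → the hemorrhage onset.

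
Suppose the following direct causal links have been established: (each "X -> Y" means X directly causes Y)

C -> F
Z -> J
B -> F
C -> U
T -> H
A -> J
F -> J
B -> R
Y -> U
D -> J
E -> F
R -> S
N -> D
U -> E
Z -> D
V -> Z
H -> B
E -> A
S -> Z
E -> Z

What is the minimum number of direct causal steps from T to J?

Shortest chain: T → H → B → F → J.

4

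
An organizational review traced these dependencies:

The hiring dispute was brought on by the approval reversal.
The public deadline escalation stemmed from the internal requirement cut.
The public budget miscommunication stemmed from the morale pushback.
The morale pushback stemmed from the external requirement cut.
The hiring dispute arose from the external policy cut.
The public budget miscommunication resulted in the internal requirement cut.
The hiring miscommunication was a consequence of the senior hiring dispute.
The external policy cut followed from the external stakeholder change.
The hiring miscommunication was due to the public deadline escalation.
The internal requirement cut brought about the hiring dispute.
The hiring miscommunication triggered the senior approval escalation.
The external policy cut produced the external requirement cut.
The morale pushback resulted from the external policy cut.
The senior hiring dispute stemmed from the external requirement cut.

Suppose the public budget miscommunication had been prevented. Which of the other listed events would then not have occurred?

the internal requirement cut, the public deadline escalation

Downstream of the public budget miscommunication: the internal requirement cut, the public deadline escalation, the hiring dispute, the hiring miscommunication, the senior approval escalation.
Of those, still caused via another path: the hiring dispute, the hiring miscommunication, the senior approval escalation.
The remainder have no surviving cause.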